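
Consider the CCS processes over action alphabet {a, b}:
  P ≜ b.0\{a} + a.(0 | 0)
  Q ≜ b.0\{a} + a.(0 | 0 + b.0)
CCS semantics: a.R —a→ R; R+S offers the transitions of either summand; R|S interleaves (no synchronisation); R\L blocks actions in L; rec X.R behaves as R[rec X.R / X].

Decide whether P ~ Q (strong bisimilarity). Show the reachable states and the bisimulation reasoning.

P ≁ Q

P's transition system — 3 states:
  u0 = b.0\{a} + a.(0 | 0) ⊢ —a→ u1, —b→ u2
  u1 = 0 | 0 ⊢ ·
  u2 = 0\{a} ⊢ ·
Q's transition system — 4 states:
  v0 = b.0\{a} + a.(0 | 0 + b.0) ⊢ —a→ v1, —b→ v2
  v1 = 0 | 0 + b.0 ⊢ —b→ v3
  v2 = 0\{a} ⊢ ·
  v3 = 0 ⊢ ·
Partition-refinement fixed point:
  B0 = {u0}
  B1 = {u1, u2, v2, v3}
  B2 = {v0}
  B3 = {v1}
u0 ∈ B0, v0 ∈ B2 → different blocks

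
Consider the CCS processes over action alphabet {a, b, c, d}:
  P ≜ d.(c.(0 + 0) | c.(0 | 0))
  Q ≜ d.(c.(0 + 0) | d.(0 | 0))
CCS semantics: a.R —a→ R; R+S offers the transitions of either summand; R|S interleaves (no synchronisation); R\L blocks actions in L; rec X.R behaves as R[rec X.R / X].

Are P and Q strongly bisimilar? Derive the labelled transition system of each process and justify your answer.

LTS(P): 5 reachable states
  u0 = d.(c.(0 + 0) | c.(0 | 0)) ⊢ --d--▸ u1
  u1 = c.(0 + 0) | c.(0 | 0) ⊢ --c--▸ u2, --c--▸ u3
  u2 = (0 + 0) | c.(0 | 0) ⊢ --c--▸ u4
  u3 = c.(0 + 0) | (0 | 0) ⊢ --c--▸ u4
  u4 = (0 + 0) | (0 | 0) ⊢ deadlocked
LTS(Q): 5 reachable states
  v0 = d.(c.(0 + 0) | d.(0 | 0)) ⊢ --d--▸ v1
  v1 = c.(0 + 0) | d.(0 | 0) ⊢ --c--▸ v2, --d--▸ v3
  v2 = (0 + 0) | d.(0 | 0) ⊢ --d--▸ v4
  v3 = c.(0 + 0) | (0 | 0) ⊢ --c--▸ v4
  v4 = (0 + 0) | (0 | 0) ⊢ deadlocked
Bisimilarity quotient blocks:
  B0 = {u0}
  B1 = {u1}
  B2 = {u2, u3, v3}
  B3 = {u4, v4}
  B4 = {v0}
  B5 = {v1}
  B6 = {v2}
u0 ∈ B0, v0 ∈ B4 → different blocks

NO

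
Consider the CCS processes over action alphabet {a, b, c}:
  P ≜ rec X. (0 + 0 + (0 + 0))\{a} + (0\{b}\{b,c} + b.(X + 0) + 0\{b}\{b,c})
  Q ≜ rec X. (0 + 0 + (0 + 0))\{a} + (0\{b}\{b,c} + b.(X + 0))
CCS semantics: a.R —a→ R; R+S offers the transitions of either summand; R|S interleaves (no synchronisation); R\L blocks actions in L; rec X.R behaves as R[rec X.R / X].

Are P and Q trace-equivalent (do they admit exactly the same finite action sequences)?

YES

P's transition system — 2 states:
  s0 = rec X. (0 + 0 + (0 + 0))\{a} + (0\{b}\{b,c} + b.(X + 0) + 0\{b}\{b,c}) → =b=> s1
  s1 = (rec X. (0 + 0 + (0 + 0))\{a} + (0\{b}\{b,c} + b.(X + 0) + 0\{b}\{b,c})) + 0 → =b=> s1
Q's transition system — 2 states:
  t0 = rec X. (0 + 0 + (0 + 0))\{a} + (0\{b}\{b,c} + b.(X + 0)) → =b=> t1
  t1 = (rec X. (0 + 0 + (0 + 0))\{a} + (0\{b}\{b,c} + b.(X + 0))) + 0 → =b=> t1
Coarsest stable partition (strong bisimilarity classes):
  B0 = {s0, s1, t0, t1}
s0 ∈ B0, t0 ∈ B0 → same block
Bisimilar ⇒ trace-equivalent.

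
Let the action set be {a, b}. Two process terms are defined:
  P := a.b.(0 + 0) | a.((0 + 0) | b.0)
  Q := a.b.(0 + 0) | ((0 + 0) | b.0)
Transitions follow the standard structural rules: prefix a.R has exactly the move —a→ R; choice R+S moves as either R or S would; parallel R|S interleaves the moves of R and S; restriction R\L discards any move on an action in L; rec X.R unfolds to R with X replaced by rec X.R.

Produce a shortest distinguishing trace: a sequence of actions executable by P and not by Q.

LTS(P): 9 reachable states
  m0 = a.b.(0 + 0) | a.((0 + 0) | b.0) has moves -a-> m1, -a-> m2
  m1 = a.b.(0 + 0) | ((0 + 0) | b.0) has moves -a-> m3, -b-> m4
  m2 = b.(0 + 0) | a.((0 + 0) | b.0) has moves -a-> m3, -b-> m5
  m3 = b.(0 + 0) | ((0 + 0) | b.0) has moves -b-> m6, -b-> m7
  m4 = a.b.(0 + 0) | ((0 + 0) | 0) has moves -a-> m7
  m5 = (0 + 0) | a.((0 + 0) | b.0) has moves -a-> m6
  m6 = (0 + 0) | ((0 + 0) | b.0) has moves -b-> m8
  m7 = b.(0 + 0) | ((0 + 0) | 0) has moves -b-> m8
  m8 = (0 + 0) | ((0 + 0) | 0) has moves deadlocked
LTS(Q): 6 reachable states
  n0 = a.b.(0 + 0) | ((0 + 0) | b.0) has moves -a-> n1, -b-> n2
  n1 = b.(0 + 0) | ((0 + 0) | b.0) has moves -b-> n3, -b-> n4
  n2 = a.b.(0 + 0) | ((0 + 0) | 0) has moves -a-> n4
  n3 = (0 + 0) | ((0 + 0) | b.0) has moves -b-> n5
  n4 = b.(0 + 0) | ((0 + 0) | 0) has moves -b-> n5
  n5 = (0 + 0) | ((0 + 0) | 0) has moves deadlocked
Run σ = ⟨aa⟩ on P: start {m0}
  step 1 (a): {m1, m2}
  step 2 (a): {m3}
  — P admits the full trace.
Run σ = ⟨aa⟩ on Q: start {n0}
  step 1 (a): {n1}
  step 2 (a): no successor for Q

aa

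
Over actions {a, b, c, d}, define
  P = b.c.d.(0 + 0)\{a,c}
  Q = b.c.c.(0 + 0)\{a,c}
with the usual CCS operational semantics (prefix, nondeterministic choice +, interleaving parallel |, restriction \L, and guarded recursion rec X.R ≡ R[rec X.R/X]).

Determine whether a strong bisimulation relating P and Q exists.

not bisimilar

P's transition system — 4 states:
  p0 = b.c.d.(0 + 0)\{a,c} ⊢ —b→ p1
  p1 = c.d.(0 + 0)\{a,c} ⊢ —c→ p2
  p2 = d.(0 + 0)\{a,c} ⊢ —d→ p3
  p3 = (0 + 0)\{a,c} ⊢ deadlocked
Q's transition system — 4 states:
  q0 = b.c.c.(0 + 0)\{a,c} ⊢ —b→ q1
  q1 = c.c.(0 + 0)\{a,c} ⊢ —c→ q2
  q2 = c.(0 + 0)\{a,c} ⊢ —c→ q3
  q3 = (0 + 0)\{a,c} ⊢ deadlocked
Bisimilarity quotient blocks:
  B0 = {p0}
  B1 = {p1}
  B2 = {p2}
  B3 = {p3, q3}
  B4 = {q0}
  B5 = {q1}
  B6 = {q2}
p0 ∈ B0, q0 ∈ B4 → different blocks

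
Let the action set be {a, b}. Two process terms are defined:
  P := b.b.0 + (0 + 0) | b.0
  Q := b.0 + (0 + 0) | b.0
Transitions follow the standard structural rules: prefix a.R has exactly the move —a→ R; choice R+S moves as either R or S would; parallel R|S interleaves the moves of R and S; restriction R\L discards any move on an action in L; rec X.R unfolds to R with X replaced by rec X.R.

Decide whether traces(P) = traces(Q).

traces(P) ≠ traces(Q) — witness ⟨bb⟩

P's transition system — 4 states:
  u0 = b.b.0 + (0 + 0) | b.0 → =b=> u1, =b=> u2
  u1 = (0 + 0) | 0 → deadlocked
  u2 = b.0 → =b=> u3
  u3 = 0 → deadlocked
Q's transition system — 3 states:
  v0 = b.0 + (0 + 0) | b.0 → =b=> v1, =b=> v2
  v1 = (0 + 0) | 0 → deadlocked
  v2 = 0 → deadlocked
Executing bb from P (initial set {u0}):
  [1] b ⇒ {u1, u2}
  [2] b ⇒ {u3}
  ✓ P
Executing bb from Q (initial set {v0}):
  [1] b ⇒ {v1, v2}
  [2] b ⇒ ∅ (Q stuck)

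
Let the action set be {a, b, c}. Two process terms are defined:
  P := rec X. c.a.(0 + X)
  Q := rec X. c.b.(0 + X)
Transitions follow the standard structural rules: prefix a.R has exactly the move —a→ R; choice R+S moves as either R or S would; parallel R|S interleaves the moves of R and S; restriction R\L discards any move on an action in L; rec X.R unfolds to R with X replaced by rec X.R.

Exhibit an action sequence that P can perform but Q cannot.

ca

P's transition system — 3 states:
  s0 = rec X. c.a.(0 + X) ⊢ —c→ s1
  s1 = a.(0 + (rec X. c.a.(0 + X))) ⊢ —a→ s2
  s2 = 0 + (rec X. c.a.(0 + X)) ⊢ —c→ s1
Q's transition system — 3 states:
  t0 = rec X. c.b.(0 + X) ⊢ —c→ t1
  t1 = b.(0 + (rec X. c.b.(0 + X))) ⊢ —b→ t2
  t2 = 0 + (rec X. c.b.(0 + X)) ⊢ —c→ t1
Executing ca from P (initial set {s0}):
  step 1 (c): {s1}
  step 2 (a): {s2}
  P completes σ.
Executing ca from Q (initial set {t0}):
  step 1 (c): {t1}
  step 2 (a): no successor for Q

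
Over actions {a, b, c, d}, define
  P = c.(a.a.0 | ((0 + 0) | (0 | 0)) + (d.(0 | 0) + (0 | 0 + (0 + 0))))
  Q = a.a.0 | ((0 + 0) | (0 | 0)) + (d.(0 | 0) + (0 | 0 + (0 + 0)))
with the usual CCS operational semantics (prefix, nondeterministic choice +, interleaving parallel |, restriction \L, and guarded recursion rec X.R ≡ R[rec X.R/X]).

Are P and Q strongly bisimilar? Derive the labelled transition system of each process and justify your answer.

Reachable graph of P (5 states):
  m0 = c.(a.a.0 | ((0 + 0) | (0 | 0)) + (d.(0 | 0) + (0 | 0 + (0 + 0)))) | -c-> m1
  m1 = a.a.0 | ((0 + 0) | (0 | 0)) + (d.(0 | 0) + (0 | 0 + (0 + 0))) | -a-> m2, -d-> m3
  m2 = a.0 | ((0 + 0) | (0 | 0)) | -a-> m4
  m3 = 0 | 0 | ∅
  m4 = 0 | ((0 + 0) | (0 | 0)) | ∅
Reachable graph of Q (4 states):
  n0 = a.a.0 | ((0 + 0) | (0 | 0)) + (d.(0 | 0) + (0 | 0 + (0 + 0))) | -a-> n1, -d-> n2
  n1 = a.0 | ((0 + 0) | (0 | 0)) | -a-> n3
  n2 = 0 | 0 | ∅
  n3 = 0 | ((0 + 0) | (0 | 0)) | ∅
Partition-refinement fixed point:
  B0 = {m0}
  B1 = {m1, n0}
  B2 = {m3, m4, n2, n3}
  B3 = {m2, n1}
m0 ∈ B0, n0 ∈ B1 → different blocks

not bisimilar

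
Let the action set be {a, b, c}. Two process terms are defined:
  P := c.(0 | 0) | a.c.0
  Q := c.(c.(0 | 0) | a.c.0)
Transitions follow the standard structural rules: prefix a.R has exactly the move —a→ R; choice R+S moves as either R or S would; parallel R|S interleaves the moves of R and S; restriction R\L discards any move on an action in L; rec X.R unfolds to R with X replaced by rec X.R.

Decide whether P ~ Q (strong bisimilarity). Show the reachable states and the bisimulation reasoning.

LTS(P): 6 reachable states
  m0 = c.(0 | 0) | a.c.0 → -a-> m1, -c-> m2
  m1 = c.(0 | 0) | c.0 → -c-> m3, -c-> m4
  m2 = 0 | 0 | a.c.0 → -a-> m3
  m3 = 0 | 0 | c.0 → -c-> m5
  m4 = c.(0 | 0) | 0 → -c-> m5
  m5 = 0 | 0 | 0 → (no moves)
LTS(Q): 7 reachable states
  n0 = c.(c.(0 | 0) | a.c.0) → -c-> n1
  n1 = c.(0 | 0) | a.c.0 → -a-> n2, -c-> n3
  n2 = c.(0 | 0) | c.0 → -c-> n4, -c-> n5
  n3 = 0 | 0 | a.c.0 → -a-> n4
  n4 = 0 | 0 | c.0 → -c-> n6
  n5 = c.(0 | 0) | 0 → -c-> n6
  n6 = 0 | 0 | 0 → (no moves)
Bisimilarity quotient blocks:
  B0 = {m0, n1}
  B1 = {m1, n2}
  B2 = {m3, m4, n4, n5}
  B3 = {m5, n6}
  B4 = {m2, n3}
  B5 = {n0}
m0 ∈ B0, n0 ∈ B5 → different blocks

NO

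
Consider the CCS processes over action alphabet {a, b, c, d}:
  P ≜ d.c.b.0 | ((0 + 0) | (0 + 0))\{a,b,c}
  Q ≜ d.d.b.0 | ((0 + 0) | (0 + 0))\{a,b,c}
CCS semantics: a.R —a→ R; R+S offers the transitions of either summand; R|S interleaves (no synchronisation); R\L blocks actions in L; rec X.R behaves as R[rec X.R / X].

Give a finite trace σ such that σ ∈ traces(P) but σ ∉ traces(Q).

dc

P's transition system — 4 states:
  u0 = d.c.b.0 | ((0 + 0) | (0 + 0))\{a,b,c} ⊢ =d=> u1
  u1 = c.b.0 | ((0 + 0) | (0 + 0))\{a,b,c} ⊢ =c=> u2
  u2 = b.0 | ((0 + 0) | (0 + 0))\{a,b,c} ⊢ =b=> u3
  u3 = 0 | ((0 + 0) | (0 + 0))\{a,b,c} ⊢ ∅
Q's transition system — 4 states:
  v0 = d.d.b.0 | ((0 + 0) | (0 + 0))\{a,b,c} ⊢ =d=> v1
  v1 = d.b.0 | ((0 + 0) | (0 + 0))\{a,b,c} ⊢ =d=> v2
  v2 = b.0 | ((0 + 0) | (0 + 0))\{a,b,c} ⊢ =b=> v3
  v3 = 0 | ((0 + 0) | (0 + 0))\{a,b,c} ⊢ ∅
Run σ = ⟨dc⟩ on P: start {u0}
  after d @ step 1: {u1}
  after c @ step 2: {u2}
  ✓ P
Run σ = ⟨dc⟩ on Q: start {v0}
  after d @ step 1: {v1}
  after c @ step 2: no successor for Q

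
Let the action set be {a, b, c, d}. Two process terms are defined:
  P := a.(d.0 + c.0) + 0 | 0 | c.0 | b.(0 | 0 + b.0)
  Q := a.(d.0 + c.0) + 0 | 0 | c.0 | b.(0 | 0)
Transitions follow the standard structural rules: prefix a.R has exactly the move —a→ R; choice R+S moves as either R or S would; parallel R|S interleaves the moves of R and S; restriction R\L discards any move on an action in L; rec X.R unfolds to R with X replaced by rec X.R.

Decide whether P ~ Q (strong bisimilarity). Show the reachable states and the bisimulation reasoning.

NO

LTS(P): 8 reachable states
  s0 = a.(d.0 + c.0) + 0 | 0 | c.0 | b.(0 | 0 + b.0) ⊢ —a→ s1, —b→ s2, —c→ s3
  s1 = d.0 + c.0 ⊢ —c→ s4, —d→ s4
  s2 = 0 | 0 | c.0 | (0 | 0 + b.0) ⊢ —b→ s5, —c→ s6
  s3 = 0 | 0 | 0 | b.(0 | 0 + b.0) ⊢ —b→ s6
  s4 = 0 ⊢ deadlocked
  s5 = 0 | 0 | c.0 | 0 ⊢ —c→ s7
  s6 = 0 | 0 | 0 | (0 | 0 + b.0) ⊢ —b→ s7
  s7 = 0 | 0 | 0 | 0 ⊢ deadlocked
LTS(Q): 6 reachable states
  t0 = a.(d.0 + c.0) + 0 | 0 | c.0 | b.(0 | 0) ⊢ —a→ t1, —b→ t2, —c→ t3
  t1 = d.0 + c.0 ⊢ —c→ t4, —d→ t4
  t2 = 0 | 0 | c.0 | (0 | 0) ⊢ —c→ t5
  t3 = 0 | 0 | 0 | b.(0 | 0) ⊢ —b→ t5
  t4 = 0 ⊢ deadlocked
  t5 = 0 | 0 | 0 | (0 | 0) ⊢ deadlocked
Coarsest stable partition (strong bisimilarity classes):
  B0 = {s0}
  B1 = {s1, t1}
  B2 = {s4, s7, t4, t5}
  B3 = {s2}
  B4 = {s6, t3}
  B5 = {s5, t2}
  B6 = {s3}
  B7 = {t0}
s0 ∈ B0, t0 ∈ B7 → different blocks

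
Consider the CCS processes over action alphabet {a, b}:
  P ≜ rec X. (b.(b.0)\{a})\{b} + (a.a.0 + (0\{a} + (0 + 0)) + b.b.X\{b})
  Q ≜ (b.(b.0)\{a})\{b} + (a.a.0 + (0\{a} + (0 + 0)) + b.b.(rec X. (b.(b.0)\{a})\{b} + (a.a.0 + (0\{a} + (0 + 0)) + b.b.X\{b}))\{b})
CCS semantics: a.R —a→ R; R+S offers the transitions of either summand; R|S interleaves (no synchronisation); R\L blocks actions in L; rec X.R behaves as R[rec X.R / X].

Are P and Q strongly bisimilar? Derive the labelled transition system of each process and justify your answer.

bisimilar

Reachable graph of P (7 states):
  p0 = rec X. (b.(b.0)\{a})\{b} + (a.a.0 + (0\{a} + (0 + 0)) + b.b.X\{b}) :: =a=> p1, =b=> p2
  p1 = a.0 :: =a=> p3
  p2 = b.(rec X. (b.(b.0)\{a})\{b} + (a.a.0 + (0\{a} + (0 + 0)) + b.b.X\{b}))\{b} :: =b=> p4
  p3 = 0 :: (no moves)
  p4 = (rec X. (b.(b.0)\{a})\{b} + (a.a.0 + (0\{a} + (0 + 0)) + b.b.X\{b}))\{b} :: =a=> p5
  p5 = (a.0)\{b} :: =a=> p6
  p6 = 0\{b} :: (no moves)
Reachable graph of Q (7 states):
  q0 = (b.(b.0)\{a})\{b} + (a.a.0 + (0\{a} + (0 + 0)) + b.b.(rec X. (b.(b.0)\{a})\{b} + (a.a.0 + (0\{a} + (0 + 0)) + b.b.X\{b}))\{b}) :: =a=> q1, =b=> q2
  q1 = a.0 :: =a=> q3
  q2 = b.(rec X. (b.(b.0)\{a})\{b} + (a.a.0 + (0\{a} + (0 + 0)) + b.b.X\{b}))\{b} :: =b=> q4
  q3 = 0 :: (no moves)
  q4 = (rec X. (b.(b.0)\{a})\{b} + (a.a.0 + (0\{a} + (0 + 0)) + b.b.X\{b}))\{b} :: =a=> q5
  q5 = (a.0)\{b} :: =a=> q6
  q6 = 0\{b} :: (no moves)
Bisimilarity quotient blocks:
  B0 = {p0, q0}
  B1 = {p2, q2}
  B2 = {p4, q4}
  B3 = {p1, p5, q1, q5}
  B4 = {p3, p6, q3, q6}
p0 ∈ B0, q0 ∈ B0 → same block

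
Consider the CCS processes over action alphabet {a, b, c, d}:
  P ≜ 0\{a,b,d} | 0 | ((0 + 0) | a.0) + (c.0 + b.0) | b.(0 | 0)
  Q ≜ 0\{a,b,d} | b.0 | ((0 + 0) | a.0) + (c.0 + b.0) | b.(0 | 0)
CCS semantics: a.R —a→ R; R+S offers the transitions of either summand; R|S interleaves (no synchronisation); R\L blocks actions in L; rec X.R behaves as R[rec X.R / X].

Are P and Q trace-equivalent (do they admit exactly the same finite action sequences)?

trace-distinct — witness ⟨ab⟩

LTS(P): 5 reachable states
  u0 = 0\{a,b,d} | 0 | ((0 + 0) | a.0) + (c.0 + b.0) | b.(0 | 0) :: --a--▸ u1, --b--▸ u2, --b--▸ u3, --c--▸ u3
  u1 = 0\{a,b,d} | 0 | ((0 + 0) | 0) :: ·
  u2 = (c.0 + b.0) | (0 | 0) :: --b--▸ u4, --c--▸ u4
  u3 = 0 | b.(0 | 0) :: --b--▸ u4
  u4 = 0 | (0 | 0) :: ·
LTS(Q): 7 reachable states
  v0 = 0\{a,b,d} | b.0 | ((0 + 0) | a.0) + (c.0 + b.0) | b.(0 | 0) :: --a--▸ v1, --b--▸ v2, --b--▸ v3, --b--▸ v4, --c--▸ v3
  v1 = 0\{a,b,d} | b.0 | ((0 + 0) | 0) :: --b--▸ v5
  v2 = (c.0 + b.0) | (0 | 0) :: --b--▸ v6, --c--▸ v6
  v3 = 0 | b.(0 | 0) :: --b--▸ v6
  v4 = 0\{a,b,d} | 0 | ((0 + 0) | a.0) :: --a--▸ v5
  v5 = 0\{a,b,d} | 0 | ((0 + 0) | 0) :: ·
  v6 = 0 | (0 | 0) :: ·
Run σ = ⟨ab⟩ on Q: start {v0}
  [1] a ⇒ {v1}
  [2] b ⇒ {v5}
  Q completes σ.
Run σ = ⟨ab⟩ on P: start {u0}
  [1] a ⇒ {u1}
  [2] b ⇒ no successor for P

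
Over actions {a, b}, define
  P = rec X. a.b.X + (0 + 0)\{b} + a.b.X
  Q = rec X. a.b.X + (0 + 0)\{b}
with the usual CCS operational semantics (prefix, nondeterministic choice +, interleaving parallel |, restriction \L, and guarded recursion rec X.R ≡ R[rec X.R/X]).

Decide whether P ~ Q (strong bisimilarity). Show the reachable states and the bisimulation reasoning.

bisimilar

P's transition system — 2 states:
  s0 = rec X. a.b.X + (0 + 0)\{b} + a.b.X :: --a--▸ s1
  s1 = b.(rec X. a.b.X + (0 + 0)\{b} + a.b.X) :: --b--▸ s0
Q's transition system — 2 states:
  t0 = rec X. a.b.X + (0 + 0)\{b} :: --a--▸ t1
  t1 = b.(rec X. a.b.X + (0 + 0)\{b}) :: --b--▸ t0
Partition-refinement fixed point:
  B0 = {s0, t0}
  B1 = {s1, t1}
s0 ∈ B0, t0 ∈ B0 → same block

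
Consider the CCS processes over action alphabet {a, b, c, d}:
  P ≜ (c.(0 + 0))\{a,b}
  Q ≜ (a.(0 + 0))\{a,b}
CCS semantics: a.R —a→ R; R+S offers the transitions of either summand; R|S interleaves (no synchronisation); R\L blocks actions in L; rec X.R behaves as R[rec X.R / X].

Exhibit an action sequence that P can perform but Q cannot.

Reachable graph of P (2 states):
  s0 = (c.(0 + 0))\{a,b} | —c→ s1
  s1 = (0 + 0)\{a,b} | ∅
Reachable graph of Q (1 states):
  t0 = (a.(0 + 0))\{a,b} | ∅
Trace ⟨c⟩ through P, begin at {s0}:
  step 1 (c): {s1}
  — P admits the full trace.
Trace ⟨c⟩ through Q, begin at {t0}:
  step 1 (c): ∅ (Q stuck)

c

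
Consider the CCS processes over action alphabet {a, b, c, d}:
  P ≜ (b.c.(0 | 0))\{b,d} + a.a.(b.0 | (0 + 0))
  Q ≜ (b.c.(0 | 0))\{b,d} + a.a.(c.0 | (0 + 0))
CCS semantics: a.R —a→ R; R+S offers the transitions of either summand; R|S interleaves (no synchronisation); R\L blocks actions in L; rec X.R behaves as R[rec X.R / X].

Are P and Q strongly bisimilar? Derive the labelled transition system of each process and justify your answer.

LTS(P): 4 reachable states
  p0 = (b.c.(0 | 0))\{b,d} + a.a.(b.0 | (0 + 0)) | —a→ p1
  p1 = a.(b.0 | (0 + 0)) | —a→ p2
  p2 = b.0 | (0 + 0) | —b→ p3
  p3 = 0 | (0 + 0) | stopped
LTS(Q): 4 reachable states
  q0 = (b.c.(0 | 0))\{b,d} + a.a.(c.0 | (0 + 0)) | —a→ q1
  q1 = a.(c.0 | (0 + 0)) | —a→ q2
  q2 = c.0 | (0 + 0) | —c→ q3
  q3 = 0 | (0 + 0) | stopped
Bisimilarity quotient blocks:
  B0 = {p0}
  B1 = {p1}
  B2 = {p2}
  B3 = {p3, q3}
  B4 = {q0}
  B5 = {q1}
  B6 = {q2}
p0 ∈ B0, q0 ∈ B4 → different blocks

not bisimilar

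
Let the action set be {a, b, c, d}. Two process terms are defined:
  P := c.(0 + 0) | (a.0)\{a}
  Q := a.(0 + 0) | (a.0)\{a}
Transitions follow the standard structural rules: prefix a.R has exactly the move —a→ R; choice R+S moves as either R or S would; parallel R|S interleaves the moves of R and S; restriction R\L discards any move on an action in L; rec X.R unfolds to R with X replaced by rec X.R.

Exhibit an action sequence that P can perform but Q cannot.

c

P's transition system — 2 states:
  u0 = c.(0 + 0) | (a.0)\{a} has moves -c-> u1
  u1 = (0 + 0) | (a.0)\{a} has moves deadlocked
Q's transition system — 2 states:
  v0 = a.(0 + 0) | (a.0)\{a} has moves -a-> v1
  v1 = (0 + 0) | (a.0)\{a} has moves deadlocked
Trace ⟨c⟩ through P, begin at {u0}:
  step 1 (c): {u1}
  ✓ P
Trace ⟨c⟩ through Q, begin at {v0}:
  step 1 (c): no successor for Q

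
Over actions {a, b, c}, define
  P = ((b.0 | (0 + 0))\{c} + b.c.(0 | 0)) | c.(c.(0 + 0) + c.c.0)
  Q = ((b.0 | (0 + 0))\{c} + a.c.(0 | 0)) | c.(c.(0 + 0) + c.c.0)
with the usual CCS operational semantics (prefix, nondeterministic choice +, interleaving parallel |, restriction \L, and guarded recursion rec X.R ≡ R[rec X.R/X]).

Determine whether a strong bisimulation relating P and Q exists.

LTS(P): 20 reachable states
  m0 = ((b.0 | (0 + 0))\{c} + b.c.(0 | 0)) | c.(c.(0 + 0) + c.c.0) :: =b=> m1, =b=> m2, =c=> m3
  m1 = (0 | (0 + 0))\{c} | c.(c.(0 + 0) + c.c.0) :: =c=> m4
  m2 = c.(0 | 0) | c.(c.(0 + 0) + c.c.0) :: =c=> m5, =c=> m6
  m3 = ((b.0 | (0 + 0))\{c} + b.c.(0 | 0)) | (c.(0 + 0) + c.c.0) :: =b=> m4, =b=> m6, =c=> m7, =c=> m8
  m4 = (0 | (0 + 0))\{c} | (c.(0 + 0) + c.c.0) :: =c=> m10, =c=> m9
  m5 = 0 | 0 | c.(c.(0 + 0) + c.c.0) :: =c=> m11
  m6 = c.(0 | 0) | (c.(0 + 0) + c.c.0) :: =c=> m11, =c=> m12, =c=> m13
  m7 = ((b.0 | (0 + 0))\{c} + b.c.(0 | 0)) | (0 + 0) :: =b=> m12, =b=> m9
  m8 = ((b.0 | (0 + 0))\{c} + b.c.(0 | 0)) | c.0 :: =b=> m10, =b=> m13, =c=> m14
  m9 = (0 | (0 + 0))\{c} | (0 + 0) :: stopped
  m10 = (0 | (0 + 0))\{c} | c.0 :: =c=> m15
  m11 = 0 | 0 | (c.(0 + 0) + c.c.0) :: =c=> m16, =c=> m17
  m12 = c.(0 | 0) | (0 + 0) :: =c=> m16
  m13 = c.(0 | 0) | c.0 :: =c=> m17, =c=> m18
  m14 = ((b.0 | (0 + 0))\{c} + b.c.(0 | 0)) | 0 :: =b=> m15, =b=> m18
  m15 = (0 | (0 + 0))\{c} | 0 :: stopped
  m16 = 0 | 0 | (0 + 0) :: stopped
  m17 = 0 | 0 | c.0 :: =c=> m19
  m18 = c.(0 | 0) | 0 :: =c=> m19
  m19 = 0 | 0 | 0 :: stopped
LTS(Q): 20 reachable states
  n0 = ((b.0 | (0 + 0))\{c} + a.c.(0 | 0)) | c.(c.(0 + 0) + c.c.0) :: =a=> n1, =b=> n2, =c=> n3
  n1 = c.(0 | 0) | c.(c.(0 + 0) + c.c.0) :: =c=> n4, =c=> n5
  n2 = (0 | (0 + 0))\{c} | c.(c.(0 + 0) + c.c.0) :: =c=> n6
  n3 = ((b.0 | (0 + 0))\{c} + a.c.(0 | 0)) | (c.(0 + 0) + c.c.0) :: =a=> n5, =b=> n6, =c=> n7, =c=> n8
  n4 = 0 | 0 | c.(c.(0 + 0) + c.c.0) :: =c=> n9
  n5 = c.(0 | 0) | (c.(0 + 0) + c.c.0) :: =c=> n10, =c=> n11, =c=> n9
  n6 = (0 | (0 + 0))\{c} | (c.(0 + 0) + c.c.0) :: =c=> n12, =c=> n13
  n7 = ((b.0 | (0 + 0))\{c} + a.c.(0 | 0)) | (0 + 0) :: =a=> n10, =b=> n12
  n8 = ((b.0 | (0 + 0))\{c} + a.c.(0 | 0)) | c.0 :: =a=> n11, =b=> n13, =c=> n14
  n9 = 0 | 0 | (c.(0 + 0) + c.c.0) :: =c=> n15, =c=> n16
  n10 = c.(0 | 0) | (0 + 0) :: =c=> n15
  n11 = c.(0 | 0) | c.0 :: =c=> n16, =c=> n17
  n12 = (0 | (0 + 0))\{c} | (0 + 0) :: stopped
  n13 = (0 | (0 + 0))\{c} | c.0 :: =c=> n18
  n14 = ((b.0 | (0 + 0))\{c} + a.c.(0 | 0)) | 0 :: =a=> n17, =b=> n18
  n15 = 0 | 0 | (0 + 0) :: stopped
  n16 = 0 | 0 | c.0 :: =c=> n19
  n17 = c.(0 | 0) | 0 :: =c=> n19
  n18 = (0 | (0 + 0))\{c} | 0 :: stopped
  n19 = 0 | 0 | 0 :: stopped
Coarsest stable partition (strong bisimilarity classes):
  B0 = {m0}
  B1 = {m1, m5, n2, n4}
  B2 = {m11, m4, n6, n9}
  B3 = {m15, m16, m19, m9, n12, n15, n18, n19}
  B4 = {m10, m12, m17, m18, n10, n13, n16, n17}
  B5 = {m2, n1}
  B6 = {m6, n5}
  B7 = {m13, n11}
  B8 = {m3}
  B9 = {m14, m7}
  B10 = {m8}
  B11 = {n0}
  B12 = {n3}
  B13 = {n14, n7}
  B14 = {n8}
m0 ∈ B0, n0 ∈ B11 → different blocks

not bisimilar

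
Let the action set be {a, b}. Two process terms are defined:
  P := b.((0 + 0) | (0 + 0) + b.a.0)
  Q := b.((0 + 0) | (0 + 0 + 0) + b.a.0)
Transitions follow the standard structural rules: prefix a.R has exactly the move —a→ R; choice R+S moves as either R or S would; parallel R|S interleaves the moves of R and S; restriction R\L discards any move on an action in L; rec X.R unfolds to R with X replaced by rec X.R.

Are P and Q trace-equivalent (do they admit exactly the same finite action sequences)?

LTS(P): 4 reachable states
  u0 = b.((0 + 0) | (0 + 0) + b.a.0) has moves ··b··> u1
  u1 = (0 + 0) | (0 + 0) + b.a.0 has moves ··b··> u2
  u2 = a.0 has moves ··a··> u3
  u3 = 0 has moves ∅
LTS(Q): 4 reachable states
  v0 = b.((0 + 0) | (0 + 0 + 0) + b.a.0) has moves ··b··> v1
  v1 = (0 + 0) | (0 + 0 + 0) + b.a.0 has moves ··b··> v2
  v2 = a.0 has moves ··a··> v3
  v3 = 0 has moves ∅
Coarsest stable partition (strong bisimilarity classes):
  B0 = {u0, v0}
  B1 = {u1, v1}
  B2 = {u2, v2}
  B3 = {u3, v3}
u0 ∈ B0, v0 ∈ B0 → same block
Bisimilar ⇒ trace-equivalent.

YES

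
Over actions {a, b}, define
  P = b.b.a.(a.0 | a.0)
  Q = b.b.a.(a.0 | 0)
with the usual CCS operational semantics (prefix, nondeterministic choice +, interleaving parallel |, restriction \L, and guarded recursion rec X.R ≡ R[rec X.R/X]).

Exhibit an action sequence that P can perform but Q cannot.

LTS(P): 7 reachable states
  s0 = b.b.a.(a.0 | a.0) has moves —b→ s1
  s1 = b.a.(a.0 | a.0) has moves —b→ s2
  s2 = a.(a.0 | a.0) has moves —a→ s3
  s3 = a.0 | a.0 has moves —a→ s4, —a→ s5
  s4 = 0 | a.0 has moves —a→ s6
  s5 = a.0 | 0 has moves —a→ s6
  s6 = 0 | 0 has moves ·
LTS(Q): 5 reachable states
  t0 = b.b.a.(a.0 | 0) has moves —b→ t1
  t1 = b.a.(a.0 | 0) has moves —b→ t2
  t2 = a.(a.0 | 0) has moves —a→ t3
  t3 = a.0 | 0 has moves —a→ t4
  t4 = 0 | 0 has moves ·
Run σ = ⟨bbaaa⟩ on P: start {s0}
  [1] b ⇒ {s1}
  [2] b ⇒ {s2}
  [3] a ⇒ {s3}
  [4] a ⇒ {s4, s5}
  [5] a ⇒ {s6}
  ✓ P
Run σ = ⟨bbaaa⟩ on Q: start {t0}
  [1] b ⇒ {t1}
  [2] b ⇒ {t2}
  [3] a ⇒ {t3}
  [4] a ⇒ {t4}
  [5] a ⇒ no successor for Q

bbaaa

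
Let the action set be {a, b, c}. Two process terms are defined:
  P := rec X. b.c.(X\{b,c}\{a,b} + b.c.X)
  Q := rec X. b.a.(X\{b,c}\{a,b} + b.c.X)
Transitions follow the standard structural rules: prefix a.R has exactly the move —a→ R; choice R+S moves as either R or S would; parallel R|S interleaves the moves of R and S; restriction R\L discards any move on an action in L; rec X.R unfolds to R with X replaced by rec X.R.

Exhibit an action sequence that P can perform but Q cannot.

bc

Reachable graph of P (4 states):
  p0 = rec X. b.c.(X\{b,c}\{a,b} + b.c.X) → —b→ p1
  p1 = c.((rec X. b.c.(X\{b,c}\{a,b} + b.c.X))\{b,c}\{a,b} + b.c.(rec X. b.c.(X\{b,c}\{a,b} + b.c.X))) → —c→ p2
  p2 = (rec X. b.c.(X\{b,c}\{a,b} + b.c.X))\{b,c}\{a,b} + b.c.(rec X. b.c.(X\{b,c}\{a,b} + b.c.X)) → —b→ p3
  p3 = c.(rec X. b.c.(X\{b,c}\{a,b} + b.c.X)) → —c→ p0
Reachable graph of Q (4 states):
  q0 = rec X. b.a.(X\{b,c}\{a,b} + b.c.X) → —b→ q1
  q1 = a.((rec X. b.a.(X\{b,c}\{a,b} + b.c.X))\{b,c}\{a,b} + b.c.(rec X. b.a.(X\{b,c}\{a,b} + b.c.X))) → —a→ q2
  q2 = (rec X. b.a.(X\{b,c}\{a,b} + b.c.X))\{b,c}\{a,b} + b.c.(rec X. b.a.(X\{b,c}\{a,b} + b.c.X)) → —b→ q3
  q3 = c.(rec X. b.a.(X\{b,c}\{a,b} + b.c.X)) → —c→ q0
Run σ = ⟨bc⟩ on P: start {p0}
  after b @ step 1: {p1}
  after c @ step 2: {p2}
  P completes σ.
Run σ = ⟨bc⟩ on Q: start {q0}
  after b @ step 1: {q1}
  after c @ step 2: no successor for Q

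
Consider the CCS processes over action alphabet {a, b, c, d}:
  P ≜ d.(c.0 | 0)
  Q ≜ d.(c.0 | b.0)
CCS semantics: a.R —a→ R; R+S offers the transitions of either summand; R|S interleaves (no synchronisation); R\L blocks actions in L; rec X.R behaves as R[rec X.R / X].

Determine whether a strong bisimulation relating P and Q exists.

LTS(P): 3 reachable states
  s0 = d.(c.0 | 0) | =d=> s1
  s1 = c.0 | 0 | =c=> s2
  s2 = 0 | 0 | ·
LTS(Q): 5 reachable states
  t0 = d.(c.0 | b.0) | =d=> t1
  t1 = c.0 | b.0 | =b=> t2, =c=> t3
  t2 = c.0 | 0 | =c=> t4
  t3 = 0 | b.0 | =b=> t4
  t4 = 0 | 0 | ·
Partition-refinement fixed point:
  B0 = {s0}
  B1 = {s1, t2}
  B2 = {s2, t4}
  B3 = {t0}
  B4 = {t1}
  B5 = {t3}
s0 ∈ B0, t0 ∈ B3 → different blocks

NO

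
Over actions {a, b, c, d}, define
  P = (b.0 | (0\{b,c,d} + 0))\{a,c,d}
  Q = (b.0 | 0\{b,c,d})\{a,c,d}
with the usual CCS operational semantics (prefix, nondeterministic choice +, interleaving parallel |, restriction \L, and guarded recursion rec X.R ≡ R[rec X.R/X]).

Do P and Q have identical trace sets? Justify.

P's transition system — 2 states:
  s0 = (b.0 | (0\{b,c,d} + 0))\{a,c,d} ⊢ =b=> s1
  s1 = (0 | (0\{b,c,d} + 0))\{a,c,d} ⊢ ·
Q's transition system — 2 states:
  t0 = (b.0 | 0\{b,c,d})\{a,c,d} ⊢ =b=> t1
  t1 = (0 | 0\{b,c,d})\{a,c,d} ⊢ ·
Coarsest stable partition (strong bisimilarity classes):
  B0 = {s0, t0}
  B1 = {s1, t1}
s0 ∈ B0, t0 ∈ B0 → same block
Bisimilar ⇒ trace-equivalent.

trace-equivalent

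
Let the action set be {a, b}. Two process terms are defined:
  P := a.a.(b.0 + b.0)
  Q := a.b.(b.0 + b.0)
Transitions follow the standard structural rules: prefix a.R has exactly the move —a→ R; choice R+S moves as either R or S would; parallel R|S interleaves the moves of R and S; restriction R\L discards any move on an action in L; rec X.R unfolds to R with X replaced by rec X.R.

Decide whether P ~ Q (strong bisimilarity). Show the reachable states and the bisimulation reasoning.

P ≁ Q

LTS(P): 4 reachable states
  u0 = a.a.(b.0 + b.0) :: —a→ u1
  u1 = a.(b.0 + b.0) :: —a→ u2
  u2 = b.0 + b.0 :: —b→ u3
  u3 = 0 :: ∅
LTS(Q): 4 reachable states
  v0 = a.b.(b.0 + b.0) :: —a→ v1
  v1 = b.(b.0 + b.0) :: —b→ v2
  v2 = b.0 + b.0 :: —b→ v3
  v3 = 0 :: ∅
Partition-refinement fixed point:
  B0 = {u0}
  B1 = {u1}
  B2 = {u2, v2}
  B3 = {u3, v3}
  B4 = {v0}
  B5 = {v1}
u0 ∈ B0, v0 ∈ B4 → different blocks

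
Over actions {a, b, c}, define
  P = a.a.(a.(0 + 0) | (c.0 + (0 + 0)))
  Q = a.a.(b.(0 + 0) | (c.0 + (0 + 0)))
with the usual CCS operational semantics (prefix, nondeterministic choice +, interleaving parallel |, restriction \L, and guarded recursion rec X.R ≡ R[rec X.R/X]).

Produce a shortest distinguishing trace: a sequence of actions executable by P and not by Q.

P's transition system — 6 states:
  p0 = a.a.(a.(0 + 0) | (c.0 + (0 + 0))) ⊢ —a→ p1
  p1 = a.(a.(0 + 0) | (c.0 + (0 + 0))) ⊢ —a→ p2
  p2 = a.(0 + 0) | (c.0 + (0 + 0)) ⊢ —a→ p3, —c→ p4
  p3 = (0 + 0) | (c.0 + (0 + 0)) ⊢ —c→ p5
  p4 = a.(0 + 0) | 0 ⊢ —a→ p5
  p5 = (0 + 0) | 0 ⊢ stopped
Q's transition system — 6 states:
  q0 = a.a.(b.(0 + 0) | (c.0 + (0 + 0))) ⊢ —a→ q1
  q1 = a.(b.(0 + 0) | (c.0 + (0 + 0))) ⊢ —a→ q2
  q2 = b.(0 + 0) | (c.0 + (0 + 0)) ⊢ —b→ q3, —c→ q4
  q3 = (0 + 0) | (c.0 + (0 + 0)) ⊢ —c→ q5
  q4 = b.(0 + 0) | 0 ⊢ —b→ q5
  q5 = (0 + 0) | 0 ⊢ stopped
Run σ = ⟨aaa⟩ on P: start {p0}
  step 1 (a): {p1}
  step 2 (a): {p2}
  step 3 (a): {p3}
  ✓ P
Run σ = ⟨aaa⟩ on Q: start {q0}
  step 1 (a): {q1}
  step 2 (a): {q2}
  step 3 (a): ∅ (Q stuck)

aaa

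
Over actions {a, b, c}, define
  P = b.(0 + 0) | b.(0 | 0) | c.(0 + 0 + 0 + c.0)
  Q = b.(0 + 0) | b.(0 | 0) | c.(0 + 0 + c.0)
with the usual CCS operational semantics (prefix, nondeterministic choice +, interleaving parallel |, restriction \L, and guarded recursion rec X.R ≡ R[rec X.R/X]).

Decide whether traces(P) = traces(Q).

trace-equivalent

LTS(P): 12 reachable states
  m0 = b.(0 + 0) | b.(0 | 0) | c.(0 + 0 + 0 + c.0) ⊢ --b--▸ m1, --b--▸ m2, --c--▸ m3
  m1 = (0 + 0) | b.(0 | 0) | c.(0 + 0 + 0 + c.0) ⊢ --b--▸ m4, --c--▸ m5
  m2 = b.(0 + 0) | (0 | 0) | c.(0 + 0 + 0 + c.0) ⊢ --b--▸ m4, --c--▸ m6
  m3 = b.(0 + 0) | b.(0 | 0) | (0 + 0 + 0 + c.0) ⊢ --b--▸ m5, --b--▸ m6, --c--▸ m7
  m4 = (0 + 0) | (0 | 0) | c.(0 + 0 + 0 + c.0) ⊢ --c--▸ m8
  m5 = (0 + 0) | b.(0 | 0) | (0 + 0 + 0 + c.0) ⊢ --b--▸ m8, --c--▸ m9
  m6 = b.(0 + 0) | (0 | 0) | (0 + 0 + 0 + c.0) ⊢ --b--▸ m8, --c--▸ m10
  m7 = b.(0 + 0) | b.(0 | 0) | 0 ⊢ --b--▸ m10, --b--▸ m9
  m8 = (0 + 0) | (0 | 0) | (0 + 0 + 0 + c.0) ⊢ --c--▸ m11
  m9 = (0 + 0) | b.(0 | 0) | 0 ⊢ --b--▸ m11
  m10 = b.(0 + 0) | (0 | 0) | 0 ⊢ --b--▸ m11
  m11 = (0 + 0) | (0 | 0) | 0 ⊢ deadlocked
LTS(Q): 12 reachable states
  n0 = b.(0 + 0) | b.(0 | 0) | c.(0 + 0 + c.0) ⊢ --b--▸ n1, --b--▸ n2, --c--▸ n3
  n1 = (0 + 0) | b.(0 | 0) | c.(0 + 0 + c.0) ⊢ --b--▸ n4, --c--▸ n5
  n2 = b.(0 + 0) | (0 | 0) | c.(0 + 0 + c.0) ⊢ --b--▸ n4, --c--▸ n6
  n3 = b.(0 + 0) | b.(0 | 0) | (0 + 0 + c.0) ⊢ --b--▸ n5, --b--▸ n6, --c--▸ n7
  n4 = (0 + 0) | (0 | 0) | c.(0 + 0 + c.0) ⊢ --c--▸ n8
  n5 = (0 + 0) | b.(0 | 0) | (0 + 0 + c.0) ⊢ --b--▸ n8, --c--▸ n9
  n6 = b.(0 + 0) | (0 | 0) | (0 + 0 + c.0) ⊢ --b--▸ n8, --c--▸ n10
  n7 = b.(0 + 0) | b.(0 | 0) | 0 ⊢ --b--▸ n10, --b--▸ n9
  n8 = (0 + 0) | (0 | 0) | (0 + 0 + c.0) ⊢ --c--▸ n11
  n9 = (0 + 0) | b.(0 | 0) | 0 ⊢ --b--▸ n11
  n10 = b.(0 + 0) | (0 | 0) | 0 ⊢ --b--▸ n11
  n11 = (0 + 0) | (0 | 0) | 0 ⊢ deadlocked
Partition-refinement fixed point:
  B0 = {m0, n0}
  B1 = {m3, n3}
  B2 = {m5, m6, n5, n6}
  B3 = {m8, n8}
  B4 = {m11, n11}
  B5 = {m10, m9, n10, n9}
  B6 = {m7, n7}
  B7 = {m1, m2, n1, n2}
  B8 = {m4, n4}
m0 ∈ B0, n0 ∈ B0 → same block
Bisimilar ⇒ trace-equivalent.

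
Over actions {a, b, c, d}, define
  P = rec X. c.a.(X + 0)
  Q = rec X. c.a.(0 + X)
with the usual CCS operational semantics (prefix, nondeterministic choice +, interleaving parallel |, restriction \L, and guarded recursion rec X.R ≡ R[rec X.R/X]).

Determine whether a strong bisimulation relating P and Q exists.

P's transition system — 3 states:
  m0 = rec X. c.a.(X + 0) | --c--▸ m1
  m1 = a.((rec X. c.a.(X + 0)) + 0) | --a--▸ m2
  m2 = (rec X. c.a.(X + 0)) + 0 | --c--▸ m1
Q's transition system — 3 states:
  n0 = rec X. c.a.(0 + X) | --c--▸ n1
  n1 = a.(0 + (rec X. c.a.(0 + X))) | --a--▸ n2
  n2 = 0 + (rec X. c.a.(0 + X)) | --c--▸ n1
Partition-refinement fixed point:
  B0 = {m0, m2, n0, n2}
  B1 = {m1, n1}
m0 ∈ B0, n0 ∈ B0 → same block

YES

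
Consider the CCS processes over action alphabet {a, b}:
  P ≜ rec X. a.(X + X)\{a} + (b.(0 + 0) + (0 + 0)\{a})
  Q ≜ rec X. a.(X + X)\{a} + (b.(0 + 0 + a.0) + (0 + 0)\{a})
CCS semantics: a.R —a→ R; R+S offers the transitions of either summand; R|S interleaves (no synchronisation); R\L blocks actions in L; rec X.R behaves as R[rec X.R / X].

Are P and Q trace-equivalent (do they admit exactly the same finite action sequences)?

NO — witness ⟨ba⟩

Reachable graph of P (4 states):
  p0 = rec X. a.(X + X)\{a} + (b.(0 + 0) + (0 + 0)\{a}) | =a=> p1, =b=> p2
  p1 = ((rec X. a.(X + X)\{a} + (b.(0 + 0) + (0 + 0)\{a})) + (rec X. a.(X + X)\{a} + (b.(0 + 0) + (0 + 0)\{a})))\{a} | =b=> p3
  p2 = 0 + 0 | ∅
  p3 = (0 + 0)\{a} | ∅
Reachable graph of Q (5 states):
  q0 = rec X. a.(X + X)\{a} + (b.(0 + 0 + a.0) + (0 + 0)\{a}) | =a=> q1, =b=> q2
  q1 = ((rec X. a.(X + X)\{a} + (b.(0 + 0 + a.0) + (0 + 0)\{a})) + (rec X. a.(X + X)\{a} + (b.(0 + 0 + a.0) + (0 + 0)\{a})))\{a} | =b=> q3
  q2 = 0 + 0 + a.0 | =a=> q4
  q3 = (0 + 0 + a.0)\{a} | ∅
  q4 = 0 | ∅
Executing ba from Q (initial set {q0}):
  step 1 (b): {q2}
  step 2 (a): {q4}
  — Q admits the full trace.
Executing ba from P (initial set {p0}):
  step 1 (b): {p2}
  step 2 (a): ∅  — P cannot continue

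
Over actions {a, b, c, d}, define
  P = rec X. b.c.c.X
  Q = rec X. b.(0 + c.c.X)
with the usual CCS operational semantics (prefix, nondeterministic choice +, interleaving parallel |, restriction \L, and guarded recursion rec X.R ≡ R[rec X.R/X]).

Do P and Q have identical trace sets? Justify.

trace-equivalent

LTS(P): 3 reachable states
  m0 = rec X. b.c.c.X ⊢ =b=> m1
  m1 = c.c.(rec X. b.c.c.X) ⊢ =c=> m2
  m2 = c.(rec X. b.c.c.X) ⊢ =c=> m0
LTS(Q): 3 reachable states
  n0 = rec X. b.(0 + c.c.X) ⊢ =b=> n1
  n1 = 0 + c.c.(rec X. b.(0 + c.c.X)) ⊢ =c=> n2
  n2 = c.(rec X. b.(0 + c.c.X)) ⊢ =c=> n0
Partition-refinement fixed point:
  B0 = {m0, n0}
  B1 = {m1, n1}
  B2 = {m2, n2}
m0 ∈ B0, n0 ∈ B0 → same block
Bisimilar ⇒ trace-equivalent.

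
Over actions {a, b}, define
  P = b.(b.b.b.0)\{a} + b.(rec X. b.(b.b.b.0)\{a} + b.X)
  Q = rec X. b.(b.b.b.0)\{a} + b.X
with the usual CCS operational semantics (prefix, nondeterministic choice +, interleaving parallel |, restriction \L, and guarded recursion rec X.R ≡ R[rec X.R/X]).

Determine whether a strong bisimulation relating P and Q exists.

bisimilar

Reachable graph of P (6 states):
  m0 = b.(b.b.b.0)\{a} + b.(rec X. b.(b.b.b.0)\{a} + b.X) :: =b=> m1, =b=> m2
  m1 = (b.b.b.0)\{a} :: =b=> m3
  m2 = rec X. b.(b.b.b.0)\{a} + b.X :: =b=> m1, =b=> m2
  m3 = (b.b.0)\{a} :: =b=> m4
  m4 = (b.0)\{a} :: =b=> m5
  m5 = 0\{a} :: (no moves)
Reachable graph of Q (5 states):
  n0 = rec X. b.(b.b.b.0)\{a} + b.X :: =b=> n0, =b=> n1
  n1 = (b.b.b.0)\{a} :: =b=> n2
  n2 = (b.b.0)\{a} :: =b=> n3
  n3 = (b.0)\{a} :: =b=> n4
  n4 = 0\{a} :: (no moves)
Coarsest stable partition (strong bisimilarity classes):
  B0 = {m0, m2, n0}
  B1 = {m1, n1}
  B2 = {m3, n2}
  B3 = {m4, n3}
  B4 = {m5, n4}
m0 ∈ B0, n0 ∈ B0 → same block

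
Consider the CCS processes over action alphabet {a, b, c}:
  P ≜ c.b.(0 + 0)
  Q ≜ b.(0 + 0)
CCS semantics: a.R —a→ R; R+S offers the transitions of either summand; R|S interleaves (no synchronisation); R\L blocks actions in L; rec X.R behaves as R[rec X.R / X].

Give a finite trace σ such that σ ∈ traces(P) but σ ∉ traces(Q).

LTS(P): 3 reachable states
  m0 = c.b.(0 + 0) | --c--▸ m1
  m1 = b.(0 + 0) | --b--▸ m2
  m2 = 0 + 0 | stopped
LTS(Q): 2 reachable states
  n0 = b.(0 + 0) | --b--▸ n1
  n1 = 0 + 0 | stopped
Executing c from P (initial set {m0}):
  [1] c ⇒ {m1}
  ✓ P
Executing c from Q (initial set {n0}):
  [1] c ⇒ no successor for Q

c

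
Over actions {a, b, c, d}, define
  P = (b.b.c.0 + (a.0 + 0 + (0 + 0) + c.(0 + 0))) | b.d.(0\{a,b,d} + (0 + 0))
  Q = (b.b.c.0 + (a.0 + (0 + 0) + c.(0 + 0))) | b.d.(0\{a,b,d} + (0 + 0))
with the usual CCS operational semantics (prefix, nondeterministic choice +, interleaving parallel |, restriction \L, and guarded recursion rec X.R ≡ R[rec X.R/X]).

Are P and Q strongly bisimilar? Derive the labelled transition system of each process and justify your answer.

P ~ Q

Reachable graph of P (15 states):
  u0 = (b.b.c.0 + (a.0 + 0 + (0 + 0) + c.(0 + 0))) | b.d.(0\{a,b,d} + (0 + 0)) ⊢ --a--▸ u1, --b--▸ u2, --b--▸ u3, --c--▸ u4
  u1 = 0 | b.d.(0\{a,b,d} + (0 + 0)) ⊢ --b--▸ u5
  u2 = (b.b.c.0 + (a.0 + 0 + (0 + 0) + c.(0 + 0))) | d.(0\{a,b,d} + (0 + 0)) ⊢ --a--▸ u5, --b--▸ u6, --c--▸ u7, --d--▸ u8
  u3 = b.c.0 | b.d.(0\{a,b,d} + (0 + 0)) ⊢ --b--▸ u6, --b--▸ u9
  u4 = (0 + 0) | b.d.(0\{a,b,d} + (0 + 0)) ⊢ --b--▸ u7
  u5 = 0 | d.(0\{a,b,d} + (0 + 0)) ⊢ --d--▸ u10
  u6 = b.c.0 | d.(0\{a,b,d} + (0 + 0)) ⊢ --b--▸ u11, --d--▸ u12
  u7 = (0 + 0) | d.(0\{a,b,d} + (0 + 0)) ⊢ --d--▸ u13
  u8 = (b.b.c.0 + (a.0 + 0 + (0 + 0) + c.(0 + 0))) | (0\{a,b,d} + (0 + 0)) ⊢ --a--▸ u10, --b--▸ u12, --c--▸ u13
  u9 = c.0 | b.d.(0\{a,b,d} + (0 + 0)) ⊢ --b--▸ u11, --c--▸ u1
  u10 = 0 | (0\{a,b,d} + (0 + 0)) ⊢ ∅
  u11 = c.0 | d.(0\{a,b,d} + (0 + 0)) ⊢ --c--▸ u5, --d--▸ u14
  u12 = b.c.0 | (0\{a,b,d} + (0 + 0)) ⊢ --b--▸ u14
  u13 = (0 + 0) | (0\{a,b,d} + (0 + 0)) ⊢ ∅
  u14 = c.0 | (0\{a,b,d} + (0 + 0)) ⊢ --c--▸ u10
Reachable graph of Q (15 states):
  v0 = (b.b.c.0 + (a.0 + (0 + 0) + c.(0 + 0))) | b.d.(0\{a,b,d} + (0 + 0)) ⊢ --a--▸ v1, --b--▸ v2, --b--▸ v3, --c--▸ v4
  v1 = 0 | b.d.(0\{a,b,d} + (0 + 0)) ⊢ --b--▸ v5
  v2 = (b.b.c.0 + (a.0 + (0 + 0) + c.(0 + 0))) | d.(0\{a,b,d} + (0 + 0)) ⊢ --a--▸ v5, --b--▸ v6, --c--▸ v7, --d--▸ v8
  v3 = b.c.0 | b.d.(0\{a,b,d} + (0 + 0)) ⊢ --b--▸ v6, --b--▸ v9
  v4 = (0 + 0) | b.d.(0\{a,b,d} + (0 + 0)) ⊢ --b--▸ v7
  v5 = 0 | d.(0\{a,b,d} + (0 + 0)) ⊢ --d--▸ v10
  v6 = b.c.0 | d.(0\{a,b,d} + (0 + 0)) ⊢ --b--▸ v11, --d--▸ v12
  v7 = (0 + 0) | d.(0\{a,b,d} + (0 + 0)) ⊢ --d--▸ v13
  v8 = (b.b.c.0 + (a.0 + (0 + 0) + c.(0 + 0))) | (0\{a,b,d} + (0 + 0)) ⊢ --a--▸ v10, --b--▸ v12, --c--▸ v13
  v9 = c.0 | b.d.(0\{a,b,d} + (0 + 0)) ⊢ --b--▸ v11, --c--▸ v1
  v10 = 0 | (0\{a,b,d} + (0 + 0)) ⊢ ∅
  v11 = c.0 | d.(0\{a,b,d} + (0 + 0)) ⊢ --c--▸ v5, --d--▸ v14
  v12 = b.c.0 | (0\{a,b,d} + (0 + 0)) ⊢ --b--▸ v14
  v13 = (0 + 0) | (0\{a,b,d} + (0 + 0)) ⊢ ∅
  v14 = c.0 | (0\{a,b,d} + (0 + 0)) ⊢ --c--▸ v10
Coarsest stable partition (strong bisimilarity classes):
  B0 = {u0, v0}
  B1 = {u1, u4, v1, v4}
  B2 = {u5, u7, v5, v7}
  B3 = {u10, u13, v10, v13}
  B4 = {u2, v2}
  B5 = {u6, v6}
  B6 = {u11, v11}
  B7 = {u14, v14}
  B8 = {u12, v12}
  B9 = {u8, v8}
  B10 = {u3, v3}
  B11 = {u9, v9}
u0 ∈ B0, v0 ∈ B0 → same block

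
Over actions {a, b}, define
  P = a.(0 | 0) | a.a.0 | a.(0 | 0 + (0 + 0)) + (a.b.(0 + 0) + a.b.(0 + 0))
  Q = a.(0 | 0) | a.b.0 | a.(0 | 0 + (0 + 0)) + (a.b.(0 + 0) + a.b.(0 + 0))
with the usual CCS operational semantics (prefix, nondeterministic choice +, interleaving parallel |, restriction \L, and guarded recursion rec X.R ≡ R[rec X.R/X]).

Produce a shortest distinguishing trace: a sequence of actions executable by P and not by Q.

P's transition system — 14 states:
  u0 = a.(0 | 0) | a.a.0 | a.(0 | 0 + (0 + 0)) + (a.b.(0 + 0) + a.b.(0 + 0)) | —a→ u1, —a→ u2, —a→ u3, —a→ u4
  u1 = 0 | 0 | a.a.0 | a.(0 | 0 + (0 + 0)) | —a→ u5, —a→ u6
  u2 = a.(0 | 0) | a.0 | a.(0 | 0 + (0 + 0)) | —a→ u5, —a→ u7, —a→ u8
  u3 = a.(0 | 0) | a.a.0 | (0 | 0 + (0 + 0)) | —a→ u6, —a→ u8
  u4 = b.(0 + 0) | —b→ u9
  u5 = 0 | 0 | a.0 | a.(0 | 0 + (0 + 0)) | —a→ u10, —a→ u11
  u6 = 0 | 0 | a.a.0 | (0 | 0 + (0 + 0)) | —a→ u11
  u7 = a.(0 | 0) | 0 | a.(0 | 0 + (0 + 0)) | —a→ u10, —a→ u12
  u8 = a.(0 | 0) | a.0 | (0 | 0 + (0 + 0)) | —a→ u11, —a→ u12
  u9 = 0 + 0 | ∅
  u10 = 0 | 0 | 0 | a.(0 | 0 + (0 + 0)) | —a→ u13
  u11 = 0 | 0 | a.0 | (0 | 0 + (0 + 0)) | —a→ u13
  u12 = a.(0 | 0) | 0 | (0 | 0 + (0 + 0)) | —a→ u13
  u13 = 0 | 0 | 0 | (0 | 0 + (0 + 0)) | ∅
Q's transition system — 14 states:
  v0 = a.(0 | 0) | a.b.0 | a.(0 | 0 + (0 + 0)) + (a.b.(0 + 0) + a.b.(0 + 0)) | —a→ v1, —a→ v2, —a→ v3, —a→ v4
  v1 = 0 | 0 | a.b.0 | a.(0 | 0 + (0 + 0)) | —a→ v5, —a→ v6
  v2 = a.(0 | 0) | a.b.0 | (0 | 0 + (0 + 0)) | —a→ v5, —a→ v7
  v3 = a.(0 | 0) | b.0 | a.(0 | 0 + (0 + 0)) | —a→ v6, —a→ v7, —b→ v8
  v4 = b.(0 + 0) | —b→ v9
  v5 = 0 | 0 | a.b.0 | (0 | 0 + (0 + 0)) | —a→ v10
  v6 = 0 | 0 | b.0 | a.(0 | 0 + (0 + 0)) | —a→ v10, —b→ v11
  v7 = a.(0 | 0) | b.0 | (0 | 0 + (0 + 0)) | —a→ v10, —b→ v12
  v8 = a.(0 | 0) | 0 | a.(0 | 0 + (0 + 0)) | —a→ v11, —a→ v12
  v9 = 0 + 0 | ∅
  v10 = 0 | 0 | b.0 | (0 | 0 + (0 + 0)) | —b→ v13
  v11 = 0 | 0 | 0 | a.(0 | 0 + (0 + 0)) | —a→ v13
  v12 = a.(0 | 0) | 0 | (0 | 0 + (0 + 0)) | —a→ v13
  v13 = 0 | 0 | 0 | (0 | 0 + (0 + 0)) | ∅
Executing aaaa from P (initial set {u0}):
  step 1 (a): {u1, u2, u3, u4}
  step 2 (a): {u5, u6, u7, u8}
  step 3 (a): {u10, u11, u12}
  step 4 (a): {u13}
  P completes σ.
Executing aaaa from Q (initial set {v0}):
  step 1 (a): {v1, v2, v3, v4}
  step 2 (a): {v5, v6, v7}
  step 3 (a): {v10}
  step 4 (a): no successor for Q

aaaa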